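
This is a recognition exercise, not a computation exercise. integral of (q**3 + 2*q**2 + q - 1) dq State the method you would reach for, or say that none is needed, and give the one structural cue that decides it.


Method: no special technique — every term is a constant multiple of a power of q; term-wise power-rule integration needs no preliminary transformation.


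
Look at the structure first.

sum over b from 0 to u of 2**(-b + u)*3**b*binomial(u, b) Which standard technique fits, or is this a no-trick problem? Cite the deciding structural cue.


Verdict: the binomial theorem — terms weighting binomial(u, b) against matched powers of 3 and 2 reassemble into (3 + 2)^u by the binomial theorem.


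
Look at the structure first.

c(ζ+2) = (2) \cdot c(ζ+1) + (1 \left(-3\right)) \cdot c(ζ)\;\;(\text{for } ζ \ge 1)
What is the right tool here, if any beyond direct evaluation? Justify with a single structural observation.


Technique: the characteristic-root method — this is the constant-coefficient homogeneous case — the whole solution in ζ reduces to a polynomial's roots.


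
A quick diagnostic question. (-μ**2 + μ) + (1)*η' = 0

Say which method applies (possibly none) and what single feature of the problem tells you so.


Best approach: no special technique — the slope is a pure function of μ; integrate both sides and be done.


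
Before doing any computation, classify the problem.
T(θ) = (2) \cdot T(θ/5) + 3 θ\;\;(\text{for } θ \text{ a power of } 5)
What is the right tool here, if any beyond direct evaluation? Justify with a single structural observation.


Verdict: the master substitution — the argument shrinks by the factor 5, so measure the index on a logarithmic scale and the recursion becomes a shift.


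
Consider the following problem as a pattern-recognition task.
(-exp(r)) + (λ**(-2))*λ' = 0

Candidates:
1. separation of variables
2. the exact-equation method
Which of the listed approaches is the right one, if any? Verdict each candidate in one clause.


Method: separation of variables — one side of the product carries the independent variable, the other the unknown — the textbook separation shape.
- separation of variables — yes, a natural case for it.
- the exact-equation method — with no real cross-dependence between the variables, the exact-equation machinery is a detour rather than the natural reading.


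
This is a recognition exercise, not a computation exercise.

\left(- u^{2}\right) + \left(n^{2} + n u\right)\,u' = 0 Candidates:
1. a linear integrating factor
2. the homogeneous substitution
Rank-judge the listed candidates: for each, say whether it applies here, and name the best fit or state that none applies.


Method: the homogeneous substitution — the slope is degree-zero homogeneous: the ratio substitution v = u/n collapses it. A Bernoulli-style rewrite — possibly after exchanging which variable is treated as dependent — would work as well; the homogeneous substitution is the more immediate reading here.
- a linear integrating factor — the unknown enters nonlinearly (through a power, a denominator, or a transcendental function), which the linear integrating-factor recipe cannot absorb as-is — any repair would come from a preliminary substitution, not the factor.
- the homogeneous substitution — yes, a natural case for it.


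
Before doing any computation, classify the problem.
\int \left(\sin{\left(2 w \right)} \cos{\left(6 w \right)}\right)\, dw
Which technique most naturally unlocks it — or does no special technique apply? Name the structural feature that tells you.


Method: a trigonometric identity — apply product-to-sum to \sin{\left(2 w \right)} \cos{\left(6 w \right)}: two clean single-angle terms replace one awkward product.


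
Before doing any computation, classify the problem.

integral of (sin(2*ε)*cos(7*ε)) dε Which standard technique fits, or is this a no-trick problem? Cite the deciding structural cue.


Verdict: a trigonometric identity — two different frequencies multiply in sin(2*ε)*cos(7*ε); the product-to-sum formula separates them.


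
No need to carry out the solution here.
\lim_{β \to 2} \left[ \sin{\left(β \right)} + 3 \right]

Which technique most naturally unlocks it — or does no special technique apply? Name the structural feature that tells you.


Diagnosis: no special technique — the expression is continuous at 2 — substitute and evaluate; no indeterminate form appears.


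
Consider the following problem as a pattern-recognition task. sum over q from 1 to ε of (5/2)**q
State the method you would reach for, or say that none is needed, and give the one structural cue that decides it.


Technique: the geometric series formula — term-over-term division gives 5/2 every time — index-free ratio, geometric sum formula applies.


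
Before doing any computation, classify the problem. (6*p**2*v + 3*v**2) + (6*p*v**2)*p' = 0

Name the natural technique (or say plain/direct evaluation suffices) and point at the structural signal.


Best approach: the exact-equation method — 6*p**2*v + 3*v**2 and 6*p*v**2 pass the exactness check on the nose, so no integrating factor in v or p is needed at all.


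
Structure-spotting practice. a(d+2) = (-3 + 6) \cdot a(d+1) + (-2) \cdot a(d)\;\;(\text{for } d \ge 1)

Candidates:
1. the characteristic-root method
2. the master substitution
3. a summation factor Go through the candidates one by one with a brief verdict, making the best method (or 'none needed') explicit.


Diagnosis: the characteristic-root method — constant coefficients and linearity mean the ansatz r^d reduces it to solving the characteristic polynomial.
- the characteristic-root method — yes — fits the structure here.
- the master substitution — there is no divide-the-index recursive argument.
- a summation factor — the recurrence reaches back more than one step, outside the first-order family a summation factor normalizes.


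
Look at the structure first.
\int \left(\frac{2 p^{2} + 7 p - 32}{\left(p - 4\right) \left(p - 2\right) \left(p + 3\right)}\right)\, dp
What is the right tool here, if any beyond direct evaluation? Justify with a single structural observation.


Verdict: partial fractions — the bottom factors while the top stays lower-degree — split into simple fractions and integrate piece by piece.


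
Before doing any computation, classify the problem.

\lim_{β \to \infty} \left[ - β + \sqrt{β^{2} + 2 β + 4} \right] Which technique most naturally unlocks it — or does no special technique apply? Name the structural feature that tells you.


Verdict: conjugate multiplication — infinity minus infinity with a radical in play — multiply by the conjugate so the divergences of \sqrt{β^{2} + 2 β + 4} and β annihilate.


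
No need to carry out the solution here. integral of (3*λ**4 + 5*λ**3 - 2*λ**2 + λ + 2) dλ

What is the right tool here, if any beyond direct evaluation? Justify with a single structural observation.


Best approach: no special technique — scan for structure and find none: constant multiples of powers of λ, integrate directly.


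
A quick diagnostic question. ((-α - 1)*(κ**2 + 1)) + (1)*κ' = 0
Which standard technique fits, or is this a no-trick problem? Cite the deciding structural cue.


Verdict: separation of variables — all dependence on the two variables factors apart, the defining separable shape.


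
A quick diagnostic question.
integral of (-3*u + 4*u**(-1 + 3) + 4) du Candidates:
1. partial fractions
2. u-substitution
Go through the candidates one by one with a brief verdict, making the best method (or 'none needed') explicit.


Diagnosis: no special technique — scan for structure and find none: constant multiples of powers of u, integrate directly.
- partial fractions — the expression is not a ratio of polynomials that decomposes further.
- u-substitution: no substitution does more than relabel what direct integration already handles.


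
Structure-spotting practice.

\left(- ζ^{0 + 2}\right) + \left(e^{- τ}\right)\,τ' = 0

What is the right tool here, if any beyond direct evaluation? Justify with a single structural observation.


Technique: separation of variables — all dependence on the two variables factors apart, the defining separable shape. The cross-partial test also passes here (vacuously, each side single-variable); the potential-function route would work, separation is simply more immediate.


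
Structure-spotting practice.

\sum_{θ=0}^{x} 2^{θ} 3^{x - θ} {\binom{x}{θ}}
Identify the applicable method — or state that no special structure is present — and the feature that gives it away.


Verdict: the binomial theorem — {\binom{x}{θ}} weighting matched powers of 2 and 3 is the expanded form of (2 + 3)^x — fold it back up.


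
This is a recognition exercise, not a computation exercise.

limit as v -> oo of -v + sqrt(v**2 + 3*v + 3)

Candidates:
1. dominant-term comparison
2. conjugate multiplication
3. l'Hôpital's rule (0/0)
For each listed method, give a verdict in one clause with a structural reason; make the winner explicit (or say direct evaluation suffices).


Method: conjugate multiplication — the difference sqrt(v**2 + 3*v + 3) - v is an ∞ − ∞ stalemate; its conjugate partner breaks the tie.
- dominant-term comparison: this limit is not decided by comparing leading-term growth at infinity.
- conjugate multiplication: yes — fits the structure here.
- l'Hôpital's rule (0/0): the expression is a difference driving to ∞ − ∞, not a 0/0 quotient — there is no ratio for the rule to differentiate.


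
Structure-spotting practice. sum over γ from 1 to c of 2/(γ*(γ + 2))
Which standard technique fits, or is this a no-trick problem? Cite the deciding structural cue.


Technique: telescoping — 2/(γ*(γ + 2)) is a collapsed telescope: expand it into simple fractions to see the cancellation.


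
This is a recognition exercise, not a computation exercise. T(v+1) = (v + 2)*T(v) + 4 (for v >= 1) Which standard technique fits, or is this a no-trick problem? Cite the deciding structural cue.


Diagnosis: a summation factor — because the multiplier v + 2 is index-dependent, divide through by its running product and sum the resulting differences.


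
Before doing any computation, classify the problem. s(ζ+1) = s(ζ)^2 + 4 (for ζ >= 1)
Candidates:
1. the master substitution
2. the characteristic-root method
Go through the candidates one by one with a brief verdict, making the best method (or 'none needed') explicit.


Technique: no special technique — once the recursion is nonlinear, characteristic roots, master substitutions, and summation factors are all off the table.
- the master substitution: there is no divide-the-index recursive argument.
- the characteristic-root method — the recursion is nonlinear in the sequence values, so no linear-modes ansatz applies.


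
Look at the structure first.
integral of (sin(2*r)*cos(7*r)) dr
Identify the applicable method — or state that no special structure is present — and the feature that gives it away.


Diagnosis: a trigonometric identity — apply product-to-sum to sin(2*r)*cos(7*r): two clean single-angle terms replace one awkward product.


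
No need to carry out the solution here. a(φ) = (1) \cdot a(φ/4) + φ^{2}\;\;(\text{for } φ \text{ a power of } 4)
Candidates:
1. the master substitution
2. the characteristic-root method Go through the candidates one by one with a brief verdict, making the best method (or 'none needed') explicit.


Diagnosis: the master substitution — the argument contracts 4-fold per step: reindex φ exponentially and solve the linear recurrence in the new index.
- the master substitution: applies; the problem has the shape this method handles.
- the characteristic-root method — a divided-index call is not the fixed-shift linear shape that characteristic roots solve.


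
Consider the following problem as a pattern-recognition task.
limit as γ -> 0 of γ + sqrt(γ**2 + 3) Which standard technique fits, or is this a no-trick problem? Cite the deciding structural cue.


Best approach: no special technique — no zero denominators, no indeterminate clash at 0 — substitute and read off the value.


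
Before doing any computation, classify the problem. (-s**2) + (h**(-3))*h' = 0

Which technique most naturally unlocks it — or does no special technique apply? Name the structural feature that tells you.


Verdict: separation of variables — separating collects all h-dependence with the derivative and leaves all s-dependence opposite: variables separate. One could also solve this as an exact equation; with each coefficient in its own variable, separating is the same work with fewer steps.


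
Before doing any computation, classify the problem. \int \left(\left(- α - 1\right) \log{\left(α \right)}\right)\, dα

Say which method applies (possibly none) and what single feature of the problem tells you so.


Verdict: integration by parts — logs resist antidifferentiation but differentiate beautifully; pair \log{\left(α \right)} with the polynomial - α - 1 via parts.


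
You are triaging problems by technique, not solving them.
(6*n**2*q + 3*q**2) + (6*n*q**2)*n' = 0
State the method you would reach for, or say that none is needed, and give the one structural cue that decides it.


Diagnosis: the exact-equation method — checking ∂/∂n of 6*n**2*q + 3*q**2 against ∂/∂q of 6*n*q**2: they match — the equation is exact as it stands.


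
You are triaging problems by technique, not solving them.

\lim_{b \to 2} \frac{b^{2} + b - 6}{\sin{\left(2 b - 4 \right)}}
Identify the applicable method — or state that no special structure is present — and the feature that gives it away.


Method: l'Hôpital's rule (0/0) — substituting 2 gives 0 over 0; differentiate top and bottom once and re-evaluate. One could equally expand both pieces locally and compare leading terms; the rule does that in one stroke.


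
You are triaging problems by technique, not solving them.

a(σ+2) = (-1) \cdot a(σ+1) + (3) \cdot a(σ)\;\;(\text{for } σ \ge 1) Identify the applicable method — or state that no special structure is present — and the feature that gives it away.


Verdict: the characteristic-root method — this is the constant-coefficient homogeneous case — the whole solution in σ reduces to a polynomial's roots.


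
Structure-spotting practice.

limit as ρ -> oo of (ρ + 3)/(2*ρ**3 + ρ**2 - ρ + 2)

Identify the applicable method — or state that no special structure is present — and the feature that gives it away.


Method: dominant-term comparison — divide through by the highest power of ρ; every lower-order term dies and the dominant terms decide the limit. Viewed as a single quotient this is an ∞/∞ form — an at-infinity application of l'Hôpital's rule would also resolve it; comparing leading growth reads the answer without differentiating.


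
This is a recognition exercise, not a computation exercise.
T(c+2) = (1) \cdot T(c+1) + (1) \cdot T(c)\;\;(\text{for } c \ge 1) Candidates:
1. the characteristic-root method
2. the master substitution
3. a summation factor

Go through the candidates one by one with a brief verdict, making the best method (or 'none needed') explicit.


Verdict: the characteristic-root method — because shifting c leaves the equation's coefficients unchanged, exponential trials reduce it to algebra.
- the characteristic-root method — a fit — the right tool for this form.
- the master substitution: this is shift-type recursion, outside the divide-and-conquer template.
- a summation factor: the recurrence reaches back more than one step, outside the first-order family a summation factor normalizes.


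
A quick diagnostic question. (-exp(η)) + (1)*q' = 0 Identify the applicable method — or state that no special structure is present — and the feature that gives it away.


Method: no special technique — solved for the derivative, q never appears on the right — this is a direct integration in η, not a differential-equations problem at heart.


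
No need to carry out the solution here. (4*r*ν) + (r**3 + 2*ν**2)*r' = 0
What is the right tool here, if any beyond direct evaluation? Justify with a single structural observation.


Verdict: the exact-equation method — 4*r*ν and r**3 + 2*ν**2 pass the exactness check on the nose, so no integrating factor in ν or r is needed at all.


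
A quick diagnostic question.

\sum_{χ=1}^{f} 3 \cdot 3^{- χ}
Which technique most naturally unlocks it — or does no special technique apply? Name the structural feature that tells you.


Verdict: the geometric series formula — consecutive terms stand in a fixed index-free ratio — the geometric sum formula closes it.


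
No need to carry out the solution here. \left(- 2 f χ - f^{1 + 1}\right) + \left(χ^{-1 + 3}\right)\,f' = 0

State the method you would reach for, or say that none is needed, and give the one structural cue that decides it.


Verdict: the homogeneous substitution — the slope is degree-zero homogeneous: the ratio substitution v = f/χ collapses it. This doubles as a Bernoulli equation in the unknown as written; the homogeneous route needs no setup at all.


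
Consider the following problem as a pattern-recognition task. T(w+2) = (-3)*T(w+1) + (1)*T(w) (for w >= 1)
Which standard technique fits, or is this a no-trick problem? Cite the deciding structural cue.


Diagnosis: the characteristic-root method — try a geometric ansatz r^w: constant coefficients turn the recurrence into one polynomial equation in r.


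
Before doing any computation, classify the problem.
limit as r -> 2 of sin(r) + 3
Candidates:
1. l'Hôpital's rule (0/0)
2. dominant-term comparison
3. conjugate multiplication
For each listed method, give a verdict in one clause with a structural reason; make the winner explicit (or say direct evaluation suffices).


Best approach: no special technique — nothing blocks direct substitution at 2: plug in and finish.
- l'Hôpital's rule (0/0): substituting the point gives a finite value outright — there is no indeterminate clash to repair.
- dominant-term comparison: this limit is not decided by comparing leading-term growth at infinity.
- conjugate multiplication: there are no radicals in tension whose conjugate would simplify matters.


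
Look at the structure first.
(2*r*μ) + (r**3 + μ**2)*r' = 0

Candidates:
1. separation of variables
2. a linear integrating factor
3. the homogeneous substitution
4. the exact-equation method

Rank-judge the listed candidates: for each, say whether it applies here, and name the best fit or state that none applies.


Verdict: the exact-equation method — d/dr of 2*r*μ equals d/dμ of r**3 + μ**2: the form is a total differential of one potential — integrate it exactly.
- separation of variables: the two dependences are entangled, not a clean product of one-variable pieces.
- a linear integrating factor: a nonlinear term in the unknown puts this outside the integrating-factor template.
- the homogeneous substitution: the ratio substitution does not collapse this equation.
- the exact-equation method: applies; the problem has the shape this method handles.


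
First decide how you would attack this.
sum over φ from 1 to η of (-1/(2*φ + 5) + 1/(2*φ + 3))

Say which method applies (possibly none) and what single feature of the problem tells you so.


Verdict: telescoping — consecutive terms evaluate one function at adjacent indices (1/(2*φ + 3) is its current value): one term's tail is the next term's head, so the chain collapses.


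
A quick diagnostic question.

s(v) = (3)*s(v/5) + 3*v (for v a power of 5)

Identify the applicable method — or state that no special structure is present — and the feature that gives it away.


Diagnosis: the master substitution — the argument v/5 divides the index by 5; the standard v = 5^m substitution converts it to a constant-shift recurrence.


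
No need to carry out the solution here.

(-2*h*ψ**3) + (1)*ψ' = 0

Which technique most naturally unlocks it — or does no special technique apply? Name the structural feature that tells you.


Best approach: separation of variables — solved for the derivative, the right side splits multiplicatively into a function of each variable alone — divide and integrate each side.


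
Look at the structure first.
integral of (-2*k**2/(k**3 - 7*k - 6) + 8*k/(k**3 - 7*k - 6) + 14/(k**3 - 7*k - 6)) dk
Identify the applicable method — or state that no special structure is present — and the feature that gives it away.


Technique: partial fractions — the factorization of k**3 - 7*k - 6 is the whole battle; after it, each term is a table integral.


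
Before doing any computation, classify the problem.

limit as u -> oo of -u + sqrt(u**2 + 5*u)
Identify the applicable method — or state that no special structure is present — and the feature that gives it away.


Best approach: conjugate multiplication — infinity minus infinity with a radical in play — multiply by the conjugate so the divergences of sqrt(u**2 + 5*u) and u annihilate.


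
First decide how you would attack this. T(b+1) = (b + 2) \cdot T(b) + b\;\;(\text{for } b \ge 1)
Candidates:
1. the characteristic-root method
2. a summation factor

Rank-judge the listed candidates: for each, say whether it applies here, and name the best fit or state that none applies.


Technique: a summation factor — normalize by the running product of b + 2: the left side becomes a difference, and differences sum.
- the characteristic-root method — an index-dependent weight blocks the pure exponential ansatz.
- a summation factor: applies; the problem has the shape this method handles.


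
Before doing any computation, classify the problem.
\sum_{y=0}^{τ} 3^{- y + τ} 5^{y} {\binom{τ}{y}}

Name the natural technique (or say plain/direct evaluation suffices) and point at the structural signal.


Technique: the binomial theorem — terms weighting {\binom{τ}{y}} against matched powers of 5 and 3 reassemble into (5 + 3)^τ by the binomial theorem.


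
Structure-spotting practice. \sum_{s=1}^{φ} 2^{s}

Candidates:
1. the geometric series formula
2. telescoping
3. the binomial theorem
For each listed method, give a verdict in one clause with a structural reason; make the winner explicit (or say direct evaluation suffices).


Best approach: the geometric series formula — the ratio of consecutive terms is the constant 2, independent of the index — a geometric sum.
- the geometric series formula — a fit — the right tool for this form.
- telescoping — computed from the summand as displayed, the partial sums build up without the pairwise collapse telescoping exploits.
- the binomial theorem — the terms do not reassemble into a binomial power.


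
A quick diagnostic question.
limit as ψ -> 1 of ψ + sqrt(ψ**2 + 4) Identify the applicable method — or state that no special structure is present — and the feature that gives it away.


Best approach: no special technique — no vanishing denominator and no indeterminate clash at the point — evaluation is immediate.


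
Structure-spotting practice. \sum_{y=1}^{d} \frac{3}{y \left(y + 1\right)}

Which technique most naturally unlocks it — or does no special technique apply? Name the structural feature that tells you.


Method: telescoping — \frac{3}{y \left(y + 1\right)} decomposes into shift-paired simple fractions; the series telescopes to finitely many boundary pieces.


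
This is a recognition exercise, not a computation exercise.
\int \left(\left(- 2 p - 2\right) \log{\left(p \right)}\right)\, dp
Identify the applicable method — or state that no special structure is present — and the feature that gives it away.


Method: integration by parts — the presence of \log{\left(p \right)} against a polynomial factor is the standard differentiate-the-log setup.


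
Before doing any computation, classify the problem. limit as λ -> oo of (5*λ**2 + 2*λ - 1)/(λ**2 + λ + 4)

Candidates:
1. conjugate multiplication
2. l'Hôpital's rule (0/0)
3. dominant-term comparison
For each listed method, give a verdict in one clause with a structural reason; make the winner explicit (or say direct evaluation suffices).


Best approach: dominant-term comparison — divide by the highest power of λ present: lower-order terms vanish and the dominant ratio remains.
- conjugate multiplication — no difference of divergent radicals appears, so rationalizing has nothing to cancel.
- l'Hôpital's rule (0/0) — no 0/0 form appears: written as one quotient, top and bottom both grow without bound, and the ratio is decided by their leading terms.
- dominant-term comparison: a fit — the right tool for this form.


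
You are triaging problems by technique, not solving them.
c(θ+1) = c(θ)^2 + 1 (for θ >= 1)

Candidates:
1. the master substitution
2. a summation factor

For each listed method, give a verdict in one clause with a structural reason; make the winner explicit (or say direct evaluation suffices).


Verdict: no special technique — the unknown enters the rule nonlinearly, not as a weighted sum — no linear method is even well-posed.
- the master substitution: with no divided-index recursive call, reindexing by powers of a base buys nothing.
- a summation factor — the recursion is nonlinear — outside the first-order linear family a summation factor addresses.


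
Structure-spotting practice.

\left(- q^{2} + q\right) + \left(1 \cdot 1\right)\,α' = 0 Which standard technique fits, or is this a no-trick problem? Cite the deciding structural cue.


Technique: no special technique — with α absent the equation is not coupled at all: direct integration in q.


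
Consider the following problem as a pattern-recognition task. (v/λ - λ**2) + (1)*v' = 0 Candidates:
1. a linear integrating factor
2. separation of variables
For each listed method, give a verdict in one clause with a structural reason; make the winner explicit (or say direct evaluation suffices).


Technique: a linear integrating factor — the unknown enters only to the first power against a nonzero forcing term — the integrating-factor template applies directly.
- a linear integrating factor — yes — fits the structure here.
- separation of variables: no division isolates the independent variable from the unknown.


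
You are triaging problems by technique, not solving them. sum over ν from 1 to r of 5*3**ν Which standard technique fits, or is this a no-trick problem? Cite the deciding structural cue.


Method: the geometric series formula — each summand is the previous one scaled by 3; that constant multiplier is itself the geometric structure.


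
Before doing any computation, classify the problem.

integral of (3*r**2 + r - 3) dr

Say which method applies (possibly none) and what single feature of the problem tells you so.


Verdict: no special technique — every term is a constant multiple of a power of r; term-wise power-rule integration needs no preliminary transformation.


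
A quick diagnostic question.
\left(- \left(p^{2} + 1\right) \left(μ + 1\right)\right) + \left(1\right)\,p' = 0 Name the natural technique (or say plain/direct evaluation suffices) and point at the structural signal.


Method: separation of variables — the derivative equals a pure function of μ (namely μ + 1) times a pure function of p (namely p^{2} + 1); divide and integrate each side.


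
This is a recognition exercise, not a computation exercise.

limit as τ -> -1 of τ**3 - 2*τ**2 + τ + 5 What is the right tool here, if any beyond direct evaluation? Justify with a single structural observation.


Technique: no special technique — no denominator vanishes and nothing blows up at -1: direct substitution is the whole computation.


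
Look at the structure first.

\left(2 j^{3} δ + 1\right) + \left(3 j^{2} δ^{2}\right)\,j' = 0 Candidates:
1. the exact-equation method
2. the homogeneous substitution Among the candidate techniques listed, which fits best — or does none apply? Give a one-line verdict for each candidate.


Verdict: the exact-equation method — 2 j^{3} δ + 1 and 3 j^{2} δ^{2} pass the exactness check on the nose, so no integrating factor in δ or j is needed at all.
- the exact-equation method: yes, a natural case for it.
- the homogeneous substitution — the slope changes under joint rescaling, failing the degree-zero test.


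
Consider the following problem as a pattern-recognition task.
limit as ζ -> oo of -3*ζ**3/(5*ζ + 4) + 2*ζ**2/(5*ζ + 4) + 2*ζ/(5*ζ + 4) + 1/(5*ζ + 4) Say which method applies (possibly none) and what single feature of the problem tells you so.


Diagnosis: dominant-term comparison — as ζ grows, only the highest-degree terms matter — compare leading terms and read the limit off. As a single quotient, the ∞/∞ shape would yield to repeated differentiation as well — the growth comparison gets there in one look.


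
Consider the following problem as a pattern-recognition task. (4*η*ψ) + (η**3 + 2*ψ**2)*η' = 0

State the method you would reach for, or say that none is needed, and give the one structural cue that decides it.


Technique: the exact-equation method — because the two cross partials coincide, the form is conservative as written — recover its potential in (ψ, η).


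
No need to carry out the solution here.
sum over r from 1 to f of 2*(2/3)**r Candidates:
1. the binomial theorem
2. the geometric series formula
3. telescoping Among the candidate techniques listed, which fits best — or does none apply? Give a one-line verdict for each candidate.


Verdict: the geometric series formula — each summand is the previous one scaled by 2/3; that constant multiplier is itself the geometric structure.
- the binomial theorem — there is no sum-raised-to-a-power identity hiding in these terms.
- the geometric series formula — applies; the problem has the shape this method handles.
- telescoping — as presented, consecutive terms share no shifted copy to cancel against — no rewrite is on display to change that.


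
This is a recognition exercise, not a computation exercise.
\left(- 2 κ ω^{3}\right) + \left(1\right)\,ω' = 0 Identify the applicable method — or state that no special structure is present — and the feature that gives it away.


Method: separation of variables — solved for the derivative, the right side splits multiplicatively into a function of each variable alone — divide and integrate each side.


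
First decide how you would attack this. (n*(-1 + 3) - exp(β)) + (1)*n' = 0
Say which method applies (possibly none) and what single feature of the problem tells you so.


Diagnosis: a linear integrating factor — linear in the unknown with genuine forcing: multiply through by the exponential of the integrated coefficient and the left side closes into one derivative.


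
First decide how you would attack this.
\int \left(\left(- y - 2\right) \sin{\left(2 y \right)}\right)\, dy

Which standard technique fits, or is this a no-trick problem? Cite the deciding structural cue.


Technique: integration by parts — a polynomial factor - y - 2 multiplies \sin{\left(2 y \right)}; differentiating - y - 2 lowers its degree while \sin{\left(2 y \right)} integrates cleanly, so parts wins.


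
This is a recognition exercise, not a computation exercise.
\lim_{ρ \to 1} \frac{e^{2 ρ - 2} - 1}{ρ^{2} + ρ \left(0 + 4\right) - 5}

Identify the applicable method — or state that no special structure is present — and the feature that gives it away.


Technique: l'Hôpital's rule (0/0) — both numerator and denominator vanish at 1: the genuine 0/0 indeterminate that l'Hôpital exists for. Expanding numerator and denominator to first order gives the same value — the rule automates exactly that.


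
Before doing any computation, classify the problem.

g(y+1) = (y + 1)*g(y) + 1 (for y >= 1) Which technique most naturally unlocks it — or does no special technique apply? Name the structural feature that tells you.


Technique: a summation factor — one-term recursion with variable weight y + 1 is solved by product normalization, not by root-finding.


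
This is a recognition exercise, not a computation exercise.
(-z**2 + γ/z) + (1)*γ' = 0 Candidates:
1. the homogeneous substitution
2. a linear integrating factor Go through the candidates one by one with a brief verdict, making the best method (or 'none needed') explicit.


Diagnosis: a linear integrating factor — the unknown enters only to the first power against a nonzero forcing term — the integrating-factor template applies directly.
- the homogeneous substitution — the slope is not a function of the ratio of the variables alone.
- a linear integrating factor: a fit — the right tool for this form.


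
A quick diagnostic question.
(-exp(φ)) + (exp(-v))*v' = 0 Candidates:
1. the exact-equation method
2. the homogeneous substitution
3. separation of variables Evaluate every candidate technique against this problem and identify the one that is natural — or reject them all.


Technique: separation of variables — one side of the product carries the independent variable, the other the unknown — the textbook separation shape.
- the exact-equation method — the cross-partial test holds only vacuously — each coefficient lives in its own variable, so the exactness machinery reads no structure the split form does not already show.
- the homogeneous substitution: the ratio substitution does not collapse this equation.
- separation of variables: yes, a natural case for it.


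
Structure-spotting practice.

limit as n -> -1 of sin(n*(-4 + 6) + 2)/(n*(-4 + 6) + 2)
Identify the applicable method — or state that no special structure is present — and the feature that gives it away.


Best approach: l'Hôpital's rule (0/0) — plug in -1: top and bottom both hit zero, so differentiate each and retry. One could equally expand both pieces locally and compare leading terms; the rule does that in one stroke.


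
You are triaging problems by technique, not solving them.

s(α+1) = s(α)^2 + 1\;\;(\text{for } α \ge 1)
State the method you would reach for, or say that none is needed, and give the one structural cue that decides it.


Method: no special technique — the sequence value feeds back through itself nonlinearly — linear superposition fails, and every superposition-based closed form fails with it.


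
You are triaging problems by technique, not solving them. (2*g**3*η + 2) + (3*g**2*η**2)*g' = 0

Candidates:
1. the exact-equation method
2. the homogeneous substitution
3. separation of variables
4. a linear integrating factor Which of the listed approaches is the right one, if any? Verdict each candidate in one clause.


Diagnosis: the exact-equation method — d/dg of 2*g**3*η + 2 equals d/dη of 3*g**2*η**2: the form is a total differential of one potential — integrate it exactly.
- the exact-equation method: applies; the problem has the shape this method handles.
- the homogeneous substitution: the slope does not depend on the ratio of the variables alone.
- separation of variables — no algebra isolates the independent variable on one side and the unknown on the other.
- a linear integrating factor — a nonlinear term in the unknown puts this outside the integrating-factor template.


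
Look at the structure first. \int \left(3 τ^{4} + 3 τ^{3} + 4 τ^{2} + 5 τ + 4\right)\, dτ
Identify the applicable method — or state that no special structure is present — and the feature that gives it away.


Verdict: no special technique — the integrand is a sum of constant multiples of powers of τ — integrate term by term.


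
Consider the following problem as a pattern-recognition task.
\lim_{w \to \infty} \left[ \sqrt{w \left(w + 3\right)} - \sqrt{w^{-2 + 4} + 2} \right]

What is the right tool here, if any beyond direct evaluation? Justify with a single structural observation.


Method: conjugate multiplication — divergence minus divergence hides a finite answer — expose it by pairing \sqrt{w \left(w + 3\right)} - \sqrt{w^{-2 + 4} + 2} with its conjugate.


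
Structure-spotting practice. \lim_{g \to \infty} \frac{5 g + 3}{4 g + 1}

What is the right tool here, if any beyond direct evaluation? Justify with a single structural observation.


Diagnosis: dominant-term comparison — at large g only the top-degree terms survive; compare the leading terms and the limit falls out. l'Hôpital's at-infinity variant applies to the expression viewed as a single quotient; the leading-term comparison is the direct route.


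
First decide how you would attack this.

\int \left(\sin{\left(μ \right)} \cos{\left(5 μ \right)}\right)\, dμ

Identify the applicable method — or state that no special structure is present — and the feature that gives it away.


Best approach: a trigonometric identity — mixed-frequency products such as \sin{\left(μ \right)} \cos{\left(5 μ \right)} are designed for the product-to-sum formula.


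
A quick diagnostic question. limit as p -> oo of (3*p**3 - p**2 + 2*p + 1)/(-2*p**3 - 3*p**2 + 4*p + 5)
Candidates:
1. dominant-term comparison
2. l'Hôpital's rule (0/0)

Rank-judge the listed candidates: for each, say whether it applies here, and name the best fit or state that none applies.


Best approach: dominant-term comparison — divide through by the highest power of p; every lower-order term dies and the dominant terms decide the limit.
- dominant-term comparison: yes — fits the structure here.
- l'Hôpital's rule (0/0) — no 0/0 form appears: written as one quotient, top and bottom both grow without bound, and the ratio is decided by their leading terms.


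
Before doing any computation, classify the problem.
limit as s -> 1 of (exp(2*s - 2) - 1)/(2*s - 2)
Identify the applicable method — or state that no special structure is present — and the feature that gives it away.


Verdict: l'Hôpital's rule (0/0) — substituting 1 gives 0 over 0; differentiate top and bottom once and re-evaluate. A local series expansion at the point resolves it as well; the rule is the packaged version of that step.


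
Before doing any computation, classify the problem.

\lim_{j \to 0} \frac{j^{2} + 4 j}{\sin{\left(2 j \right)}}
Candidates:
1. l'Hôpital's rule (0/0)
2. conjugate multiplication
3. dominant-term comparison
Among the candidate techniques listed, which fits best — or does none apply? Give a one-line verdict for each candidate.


Technique: l'Hôpital's rule (0/0) — numerator and denominator both vanish at 0 — a genuine 0/0 form, which is exactly when l'Hôpital applies. The standard small-argument limits would also carry it; the rule is the systematic route.
- l'Hôpital's rule (0/0): yes — fits the structure here.
- conjugate multiplication — there are no radicals in tension whose conjugate would simplify matters.
- dominant-term comparison: no dominant-degree comparison decides it.


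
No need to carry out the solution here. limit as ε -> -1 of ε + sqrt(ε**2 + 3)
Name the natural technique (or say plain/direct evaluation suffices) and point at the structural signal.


Best approach: no special technique — the expression is continuous at -1 — substitute and evaluate; no indeterminate form appears.


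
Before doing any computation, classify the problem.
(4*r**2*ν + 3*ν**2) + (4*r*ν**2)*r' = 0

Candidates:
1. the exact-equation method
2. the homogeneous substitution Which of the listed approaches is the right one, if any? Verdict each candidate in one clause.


Verdict: the exact-equation method — take the mixed partials of 4*r**2*ν + 3*ν**2 and 4*r*ν**2: they are equal, which certifies an exact differential.
- the exact-equation method — yes — fits the structure here.
- the homogeneous substitution — the slope does not depend on the ratio of the variables alone.
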